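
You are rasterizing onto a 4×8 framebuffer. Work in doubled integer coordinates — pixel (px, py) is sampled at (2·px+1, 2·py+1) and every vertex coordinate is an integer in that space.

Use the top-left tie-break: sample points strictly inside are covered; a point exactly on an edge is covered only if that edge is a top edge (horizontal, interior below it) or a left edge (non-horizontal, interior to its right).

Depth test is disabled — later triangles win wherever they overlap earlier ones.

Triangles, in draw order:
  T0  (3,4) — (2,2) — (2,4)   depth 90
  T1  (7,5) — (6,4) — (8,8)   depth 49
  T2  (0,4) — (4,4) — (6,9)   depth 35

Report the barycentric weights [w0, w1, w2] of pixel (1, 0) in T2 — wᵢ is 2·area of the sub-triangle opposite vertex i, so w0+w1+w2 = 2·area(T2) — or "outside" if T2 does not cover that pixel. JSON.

T0:
  2·area = 2  (B↔C swapped to make it positive)
  edge (3, 4)→(2, 4): d=(-1,0) right/bottom  bias=-1
  edge (2, 4)→(2, 2): d=(0,-2) top-left  bias=+0
  edge (2, 2)→(3, 4): d=(1,2) right/bottom  bias=-1
  covered (0 px):
    · · · ·
    · · · ·
    · · · ·
    · · · ·
    · · · ·
    · · · ·
    · · · ·
    · · · ·
T1:
  2·area = 2  (B↔C swapped to make it positive)
  edge (7, 5)→(8, 8): d=(1,3) right/bottom  bias=-1
  edge (8, 8)→(6, 4): d=(-2,-4) top-left  bias=+0
  edge (6, 4)→(7, 5): d=(1,1) right/bottom  bias=-1
    (1,0)@(3, 1): e=[8,-6,0] → ·  [on edge]
    (2,1)@(5, 3): e=[4,-2,0] → ·  [on edge]
    (3,2)@(7, 5): e=[0,2,0] → ·  [on edge]
  covered (0 px):
    · · · ·
    · · · ·
    · · · ·
    · · · ·
    · · · ·
    · · · ·
    · · · ·
    · · · ·
T2:
  2·area = 20
  edge (0, 4)→(4, 4): d=(4,0) top-left  bias=+0
  edge (4, 4)→(6, 9): d=(2,5) right/bottom  bias=-1
  edge (6, 9)→(0, 4): d=(-6,-5) top-left  bias=+0
    (1,2)@(3, 5): e=[4,7,9] → #
    (2,2)@(5, 5): e=[4,-3,19] → ·
    (1,3)@(3, 7): e=[12,11,-3] → ·
    (2,3)@(5, 7): e=[12,1,7] → #
    (3,3)@(7, 7): e=[12,-9,17] → ·
    (2,4)@(5, 9): e=[20,5,-5] → ·
  covered (2 px):
    · · · ·
    · · · ·
    · # · ·
    · · # ·
    · · · ·
    · · · ·
    · · · ·
    · · · ·

Result: "outside"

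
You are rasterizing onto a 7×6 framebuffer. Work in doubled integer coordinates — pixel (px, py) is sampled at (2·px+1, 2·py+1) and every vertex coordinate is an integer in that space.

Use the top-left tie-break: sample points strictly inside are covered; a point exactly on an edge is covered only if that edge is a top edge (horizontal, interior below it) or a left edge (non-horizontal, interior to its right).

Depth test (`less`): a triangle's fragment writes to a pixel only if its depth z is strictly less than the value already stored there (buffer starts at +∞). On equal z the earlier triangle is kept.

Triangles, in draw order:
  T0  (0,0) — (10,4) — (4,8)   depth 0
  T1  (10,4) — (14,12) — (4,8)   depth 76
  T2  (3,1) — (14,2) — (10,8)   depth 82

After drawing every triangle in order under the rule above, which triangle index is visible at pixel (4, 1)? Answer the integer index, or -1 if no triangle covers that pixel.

T0:
  2·area = 64
  edge (0, 0)→(10, 4): d=(10,4) right/bottom  bias=-1
  edge (10, 4)→(4, 8): d=(-6,4) right/bottom  bias=-1
  edge (4, 8)→(0, 0): d=(-4,-8) top-left  bias=+0
    (0,0)@(1, 1): e=[6,54,4] → #
    (1,0)@(3, 1): e=[-2,46,20] → ·
    (0,1)@(1, 3): e=[26,42,-4] → ·
    (1,1)@(3, 3): e=[18,34,12] → #
    (2,1)@(5, 3): e=[10,26,28] → #
    (3,1)@(7, 3): e=[2,18,44] → #
    (4,1)@(9, 3): e=[-6,10,60] → ·
    (1,2)@(3, 5): e=[38,22,4] → #
    (4,2)@(9, 5): e=[14,-2,52] → ·
    (1,3)@(3, 7): e=[58,10,-4] → ·
    (2,3)@(5, 7): e=[50,2,12] → #
    (3,3)@(7, 7): e=[42,-6,28] → ·
  covered (8 px):
    # · · · · · ·
    · # # # · · ·
    · # # # · · ·
    · · # · · · ·
    · · · · · · ·
    · · · · · · ·
T1:
  2·area = 64
  edge (10, 4)→(14, 12): d=(4,8) right/bottom  bias=-1
  edge (14, 12)→(4, 8): d=(-10,-4) top-left  bias=+0
  edge (4, 8)→(10, 4): d=(6,-4) top-left  bias=+0
    (4,2)@(9, 5): e=[12,50,2] → #
    (5,2)@(11, 5): e=[-4,58,10] → ·
    (3,3)@(7, 7): e=[36,22,6] → #
    (5,3)@(11, 7): e=[4,38,22] → #
    (6,3)@(13, 7): e=[-12,46,30] → ·
    (3,4)@(7, 9): e=[44,2,18] → #
    (6,4)@(13, 9): e=[-4,26,42] → ·
    (3,5)@(7, 11): e=[52,-18,30] → ·
    (4,5)@(9, 11): e=[36,-10,38] → ·
    (5,5)@(11, 11): e=[20,-2,46] → ·
    (6,5)@(13, 11): e=[4,6,54] → #
  covered (8 px):
    · · · · · · ·
    · · · · · · ·
    · · · · # · ·
    · · · # # # ·
    · · · # # # ·
    · · · · · · #
T2:
  2·area = 70
  edge (3, 1)→(14, 2): d=(11,1) right/bottom  bias=-1
  edge (14, 2)→(10, 8): d=(-4,6) right/bottom  bias=-1
  edge (10, 8)→(3, 1): d=(-7,-7) top-left  bias=+0
    (1,0)@(3, 1): e=[0,70,0] → ·  [on edge]
    (2,1)@(5, 3): e=[20,50,0] → #  [on edge]
    (3,1)@(7, 3): e=[18,38,14] → #
    (4,1)@(9, 3): e=[16,26,28] → #
    (5,1)@(11, 3): e=[14,14,42] → #
    (6,1)@(13, 3): e=[12,2,56] → #
    (2,2)@(5, 5): e=[42,42,-14] → ·
    (3,2)@(7, 5): e=[40,30,0] → #  [on edge]
    (6,2)@(13, 5): e=[34,-6,42] → ·
    (3,3)@(7, 7): e=[62,22,-14] → ·
    (4,3)@(9, 7): e=[60,10,0] → #  [on edge]
    (5,3)@(11, 7): e=[58,-2,14] → ·
    (5,4)@(11, 9): e=[80,-10,0] → ·  [on edge]
    (6,5)@(13, 11): e=[100,-30,0] → ·  [on edge]
  covered (9 px):
    · · · · · · ·
    · · # # # # #
    · · · # # # ·
    · · · · # · ·
    · · · · · · ·
    · · · · · · ·

Z-buffer (winner per pixel, '.' = empty):
  0 . . . . . .
  . 0 0 0 2 2 2
  . 0 0 0 1 2 .
  . . 0 1 1 1 .
  . . . 1 1 1 .
  . . . . . . 1

Final: 2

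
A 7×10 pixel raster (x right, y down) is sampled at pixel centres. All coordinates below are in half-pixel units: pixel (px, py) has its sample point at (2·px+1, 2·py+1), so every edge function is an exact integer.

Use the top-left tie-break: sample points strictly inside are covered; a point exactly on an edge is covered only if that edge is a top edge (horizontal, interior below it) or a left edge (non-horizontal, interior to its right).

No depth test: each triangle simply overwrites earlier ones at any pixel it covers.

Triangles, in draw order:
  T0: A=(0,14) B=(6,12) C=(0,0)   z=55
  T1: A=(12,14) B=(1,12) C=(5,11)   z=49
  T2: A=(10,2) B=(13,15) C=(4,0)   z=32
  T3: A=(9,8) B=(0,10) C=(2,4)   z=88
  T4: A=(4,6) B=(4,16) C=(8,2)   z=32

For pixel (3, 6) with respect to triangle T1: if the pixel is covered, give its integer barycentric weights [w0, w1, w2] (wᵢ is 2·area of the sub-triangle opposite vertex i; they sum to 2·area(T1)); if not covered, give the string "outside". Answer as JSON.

T0:
  2·area = 84  (B↔C swapped to make it positive)
  edge (0, 14)→(0, 0): d=(0,-14) top-left  bias=+0
  edge (0, 0)→(6, 12): d=(6,12) right/bottom  bias=-1
  edge (6, 12)→(0, 14): d=(-6,2) right/bottom  bias=-1
    (0,1)@(1, 3): e=[14,6,64] → █
    (1,1)@(3, 3): e=[42,-18,60] → ·
    (0,2)@(1, 5): e=[14,18,52] → █
    (1,2)@(3, 5): e=[42,-6,48] → ·
    (0,3)@(1, 7): e=[14,30,40] → █
    (1,3)@(3, 7): e=[42,6,36] → █
    (2,3)@(5, 7): e=[70,-18,32] → ·
    (0,4)@(1, 9): e=[14,42,28] → █
    (2,4)@(5, 9): e=[70,-6,20] → ·
    (0,5)@(1, 11): e=[14,54,16] → █
    (2,5)@(5, 11): e=[70,6,8] → █
    (3,5)@(7, 11): e=[98,-18,4] → ·
    (4,5)@(9, 11): e=[126,-42,0] → ·  [on edge]
    (1,6)@(3, 13): e=[42,42,0] → ·  [on edge]
  covered (10 px):
    · · · · · · ·
    █ · · · · · ·
    █ · · · · · ·
    █ █ · · · · ·
    █ █ · · · · ·
    █ █ █ · · · ·
    █ · · · · · ·
    · · · · · · ·
    · · · · · · ·
    · · · · · · ·
T1:
  2·area = 19
  edge (12, 14)→(1, 12): d=(-11,-2) top-left  bias=+0
  edge (1, 12)→(5, 11): d=(4,-1) top-left  bias=+0
  edge (5, 11)→(12, 14): d=(7,3) right/bottom  bias=-1
    (6,4)@(13, 9): e=[57,0,-38] → ·  [on edge]
    (2,5)@(5, 11): e=[19,0,0] → ·  [on edge]
    (3,6)@(7, 13): e=[1,10,8] → █
    (4,6)@(9, 13): e=[5,12,2] → █
    (5,6)@(11, 13): e=[9,14,-4] → ·
    (3,7)@(7, 15): e=[-21,18,22] → ·
    (4,7)@(9, 15): e=[-17,20,16] → ·
  covered (2 px):
    · · · · · · ·
    · · · · · · ·
    · · · · · · ·
    · · · · · · ·
    · · · · · · ·
    · · · · · · ·
    · · · █ █ · ·
    · · · · · · ·
    · · · · · · ·
    · · · · · · ·
T2:
  2·area = 72
  edge (10, 2)→(13, 15): d=(3,13) right/bottom  bias=-1
  edge (13, 15)→(4, 0): d=(-9,-15) top-left  bias=+0
  edge (4, 0)→(10, 2): d=(6,2) right/bottom  bias=-1
    (2,0)@(5, 1): e=[62,6,4] → █
    (3,0)@(7, 1): e=[36,36,0] → ·  [on edge]
    (2,1)@(5, 3): e=[68,-12,16] → ·
    (3,1)@(7, 3): e=[42,18,12] → █
    (4,1)@(9, 3): e=[16,48,8] → █
    (5,1)@(11, 3): e=[-10,78,4] → ·
    (6,1)@(13, 3): e=[-36,108,0] → ·  [on edge]
    (3,2)@(7, 5): e=[48,0,24] → █  [on edge]
    (5,2)@(11, 5): e=[-4,60,16] → ·
    (3,3)@(7, 7): e=[54,-18,36] → ·
    (4,3)@(9, 7): e=[28,12,32] → █
    (5,3)@(11, 7): e=[2,42,28] → █
    (6,7)@(13, 15): e=[0,0,72] → ·  [on edge]
  covered (9 px):
    · · █ · · · ·
    · · · █ █ · ·
    · · · █ █ · ·
    · · · · █ █ ·
    · · · · · █ ·
    · · · · · █ ·
    · · · · · · ·
    · · · · · · ·
    · · · · · · ·
    · · · · · · ·
T3:
  2·area = 50
  edge (9, 8)→(0, 10): d=(-9,2) right/bottom  bias=-1
  edge (0, 10)→(2, 4): d=(2,-6) top-left  bias=+0
  edge (2, 4)→(9, 8): d=(7,4) right/bottom  bias=-1
    (1,0)@(3, 1): e=[75,0,-25] → ·  [on edge]
    (1,2)@(3, 5): e=[39,8,3] → █
    (2,2)@(5, 5): e=[35,20,-5] → ·
    (0,3)@(1, 7): e=[25,0,25] → █  [on edge]
    (2,3)@(5, 7): e=[17,24,9] → █
    (3,3)@(7, 7): e=[13,36,1] → █
    (4,3)@(9, 7): e=[9,48,-7] → ·
    (0,4)@(1, 9): e=[7,4,39] → █
    (2,4)@(5, 9): e=[-1,28,23] → ·
    (3,4)@(7, 9): e=[-5,40,15] → ·
    (0,5)@(1, 11): e=[-11,8,53] → ·
    (1,5)@(3, 11): e=[-15,20,45] → ·
  covered (7 px):
    · · · · · · ·
    · · · · · · ·
    · █ · · · · ·
    █ █ █ █ · · ·
    █ █ · · · · ·
    · · · · · · ·
    · · · · · · ·
    · · · · · · ·
    · · · · · · ·
    · · · · · · ·
T4:
  2·area = 40  (B↔C swapped to make it positive)
  edge (4, 6)→(8, 2): d=(4,-4) top-left  bias=+0
  edge (8, 2)→(4, 16): d=(-4,14) right/bottom  bias=-1
  edge (4, 16)→(4, 6): d=(0,-10) top-left  bias=+0
    (4,0)@(9, 1): e=[0,-10,50] → ·  [on edge]
    (3,1)@(7, 3): e=[0,10,30] → █  [on edge]
    (4,1)@(9, 3): e=[8,-18,50] → ·
    (2,2)@(5, 5): e=[0,30,10] → █  [on edge]
    (4,2)@(9, 5): e=[16,-26,50] → ·
    (1,3)@(3, 7): e=[0,50,-10] → ·  [on edge]
    (2,3)@(5, 7): e=[8,22,10] → █
    (3,3)@(7, 7): e=[16,-6,30] → ·
    (0,4)@(1, 9): e=[0,70,-30] → ·  [on edge]
    (2,4)@(5, 9): e=[16,14,10] → █
    (3,4)@(7, 9): e=[24,-14,30] → ·
    (2,5)@(5, 11): e=[24,6,10] → █
  covered (6 px):
    · · · · · · ·
    · · · █ · · ·
    · · █ █ · · ·
    · · █ · · · ·
    · · █ · · · ·
    · · █ · · · ·
    · · · · · · ·
    · · · · · · ·
    · · · · · · ·
    · · · · · · ·

Final: [10,8,1]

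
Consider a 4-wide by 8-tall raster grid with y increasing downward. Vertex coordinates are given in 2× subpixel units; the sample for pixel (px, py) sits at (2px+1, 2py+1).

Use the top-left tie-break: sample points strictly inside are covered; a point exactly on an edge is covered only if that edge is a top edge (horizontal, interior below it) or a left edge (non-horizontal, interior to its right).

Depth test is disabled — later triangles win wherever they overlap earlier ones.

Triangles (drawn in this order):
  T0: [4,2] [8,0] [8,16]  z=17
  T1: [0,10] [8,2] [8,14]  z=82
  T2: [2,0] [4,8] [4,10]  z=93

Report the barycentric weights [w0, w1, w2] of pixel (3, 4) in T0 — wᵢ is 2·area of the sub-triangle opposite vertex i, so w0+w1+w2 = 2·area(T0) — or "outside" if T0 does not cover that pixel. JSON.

T0:
  2·area = 64
  edge (4, 2)→(8, 0): d=(4,-2) top-left  bias=+0
  edge (8, 0)→(8, 16): d=(0,16) right/bottom  bias=-1
  edge (8, 16)→(4, 2): d=(-4,-14) top-left  bias=+0
    (3,0)@(7, 1): e=[2,16,46] → █
    (2,1)@(5, 3): e=[6,48,10] → █
    (2,2)@(5, 5): e=[14,48,2] → █
    (2,3)@(5, 7): e=[22,48,-6] → ·
    (3,3)@(7, 7): e=[26,16,22] → █
    (3,4)@(7, 9): e=[34,16,14] → █
    (3,5)@(7, 11): e=[42,16,6] → █
    (3,6)@(7, 13): e=[50,16,-2] → ·
  covered (8 px):
    · · · █
    · · █ █
    · · █ █
    · · · █
    · · · █
    · · · █
    · · · ·
    · · · ·
T1:
  2·area = 96
  edge (0, 10)→(8, 2): d=(8,-8) top-left  bias=+0
  edge (8, 2)→(8, 14): d=(0,12) right/bottom  bias=-1
  edge (8, 14)→(0, 10): d=(-8,-4) top-left  bias=+0
    (3,1)@(7, 3): e=[0,12,84] → █  [on edge]
    (2,2)@(5, 5): e=[0,36,60] → █  [on edge]
    (1,3)@(3, 7): e=[0,60,36] → █  [on edge]
    (0,4)@(1, 9): e=[0,84,12] → █  [on edge]
    (0,5)@(1, 11): e=[16,84,-4] → ·
    (1,5)@(3, 11): e=[32,60,4] → █
    (1,6)@(3, 13): e=[48,60,-12] → ·
    (2,6)@(5, 13): e=[64,36,-4] → ·
    (3,6)@(7, 13): e=[80,12,4] → █
    (3,7)@(7, 15): e=[96,12,-12] → ·
  covered (14 px):
    · · · ·
    · · · █
    · · █ █
    · █ █ █
    █ █ █ █
    · █ █ █
    · · · █
    · · · ·
T2:
  2·area = 4
  edge (2, 0)→(4, 8): d=(2,8) right/bottom  bias=-1
  edge (4, 8)→(4, 10): d=(0,2) right/bottom  bias=-1
  edge (4, 10)→(2, 0): d=(-2,-10) top-left  bias=+0
    (1,2)@(3, 5): e=[2,2,0] → █  [on edge]
    (2,2)@(5, 5): e=[-14,-2,20] → ·
    (1,3)@(3, 7): e=[6,2,-4] → ·
    (2,7)@(5, 15): e=[6,-2,0] → ·  [on edge]
  covered (1 px):
    · · · ·
    · · · ·
    · █ · ·
    · · · ·
    · · · ·
    · · · ·
    · · · ·
    · · · ·

Final: [16,14,34]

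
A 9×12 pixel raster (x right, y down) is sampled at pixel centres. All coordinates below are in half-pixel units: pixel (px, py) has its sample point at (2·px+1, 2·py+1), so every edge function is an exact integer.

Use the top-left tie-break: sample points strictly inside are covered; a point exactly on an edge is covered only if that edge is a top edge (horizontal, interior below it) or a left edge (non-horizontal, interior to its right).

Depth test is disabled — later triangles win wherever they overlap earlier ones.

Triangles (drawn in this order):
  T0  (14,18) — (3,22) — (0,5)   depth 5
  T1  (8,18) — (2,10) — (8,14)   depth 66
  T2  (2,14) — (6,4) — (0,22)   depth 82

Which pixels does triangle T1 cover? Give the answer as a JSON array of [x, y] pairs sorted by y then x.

T0:
  2·area = 199
  edge (14, 18)→(3, 22): d=(-11,4) right/bottom  bias=-1
  edge (3, 22)→(0, 5): d=(-3,-17) top-left  bias=+0
  edge (0, 5)→(14, 18): d=(14,13) right/bottom  bias=-1
    (0,3)@(1, 7): e=[173,11,15] → X
    (1,3)@(3, 7): e=[165,45,-11] → .
    (0,4)@(1, 9): e=[151,5,43] → X
    (1,4)@(3, 9): e=[143,39,17] → X
    (2,4)@(5, 9): e=[135,73,-9] → .
    (0,5)@(1, 11): e=[129,-1,71] → .
    (1,5)@(3, 11): e=[121,33,45] → X
    (2,5)@(5, 11): e=[113,67,19] → X
    (3,5)@(7, 11): e=[105,101,-7] → .
    (1,6)@(3, 13): e=[99,27,73] → X
    (3,6)@(7, 13): e=[83,95,21] → X
    (4,6)@(9, 13): e=[75,129,-5] → .
  covered (24 px):
    . . . . . . . . .
    . . . . . . . . .
    . . . . . . . . .
    X . . . . . . . .
    X X . . . . . . .
    . X X . . . . . .
    . X X X . . . . .
    . X X X X . . . .
    . X X X X X . . .
    . X X X X X . . .
    . X X . . . . . .
    . . . . . . . . .
T1:
  2·area = 24
  edge (8, 18)→(2, 10): d=(-6,-8) top-left  bias=+0
  edge (2, 10)→(8, 14): d=(6,4) right/bottom  bias=-1
  edge (8, 14)→(8, 18): d=(0,4) right/bottom  bias=-1
    (1,5)@(3, 11): e=[2,2,20] → X
    (2,5)@(5, 11): e=[18,-6,12] → .
    (1,6)@(3, 13): e=[-10,14,20] → .
    (2,6)@(5, 13): e=[6,6,12] → X
    (3,6)@(7, 13): e=[22,-2,4] → .
    (2,7)@(5, 15): e=[-6,18,12] → .
    (3,7)@(7, 15): e=[10,10,4] → X
    (4,7)@(9, 15): e=[26,2,-4] → .
    (3,8)@(7, 17): e=[-2,22,4] → .
  covered (3 px):
    . . . . . . . . .
    . . . . . . . . .
    . . . . . . . . .
    . . . . . . . . .
    . . . . . . . . .
    . X . . . . . . .
    . . X . . . . . .
    . . . X . . . . .
    . . . . . . . . .
    . . . . . . . . .
    . . . . . . . . .
    . . . . . . . . .
T2:
  2·area = 12
  edge (2, 14)→(6, 4): d=(4,-10) top-left  bias=+0
  edge (6, 4)→(0, 22): d=(-6,18) right/bottom  bias=-1
  edge (0, 22)→(2, 14): d=(2,-8) top-left  bias=+0
    (3,0)@(7, 1): e=[-2,0,14] → .  [on edge]
    (2,3)@(5, 7): e=[2,0,10] → .  [on edge]
    (1,6)@(3, 13): e=[6,0,6] → .  [on edge]
    (0,9)@(1, 19): e=[10,0,2] → .  [on edge]
  covered (0 px):
    . . . . . . . . .
    . . . . . . . . .
    . . . . . . . . .
    . . . . . . . . .
    . . . . . . . . .
    . . . . . . . . .
    . . . . . . . . .
    . . . . . . . . .
    . . . . . . . . .
    . . . . . . . . .
    . . . . . . . . .
    . . . . . . . . .

Final: [[1,5],[2,6],[3,7]]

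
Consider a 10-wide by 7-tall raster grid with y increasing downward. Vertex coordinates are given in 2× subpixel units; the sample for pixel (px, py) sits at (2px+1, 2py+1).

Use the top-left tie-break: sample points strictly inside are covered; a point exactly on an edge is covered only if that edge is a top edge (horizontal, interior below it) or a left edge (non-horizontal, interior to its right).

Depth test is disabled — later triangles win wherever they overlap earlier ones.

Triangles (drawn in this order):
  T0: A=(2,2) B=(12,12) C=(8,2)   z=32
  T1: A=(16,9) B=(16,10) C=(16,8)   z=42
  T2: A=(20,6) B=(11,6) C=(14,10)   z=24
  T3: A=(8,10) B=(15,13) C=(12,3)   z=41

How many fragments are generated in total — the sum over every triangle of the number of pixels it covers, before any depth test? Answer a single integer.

T0:
  2·area = 60  (B↔C swapped to make it positive)
  edge (2, 2)→(8, 2): d=(6,0) top-left  bias=+0
  edge (8, 2)→(12, 12): d=(4,10) right/bottom  bias=-1
  edge (12, 12)→(2, 2): d=(-10,-10) top-left  bias=+0
    (0,0)@(1, 1): e=[-6,66,0] → ·  [on edge]
    (1,1)@(3, 3): e=[6,54,0] → █  [on edge]
    (2,1)@(5, 3): e=[6,34,20] → █
    (3,1)@(7, 3): e=[6,14,40] → █
    (4,1)@(9, 3): e=[6,-6,60] → ·
    (1,2)@(3, 5): e=[18,62,-20] → ·
    (2,2)@(5, 5): e=[18,42,0] → █  [on edge]
    (4,2)@(9, 5): e=[18,2,40] → █
    (5,2)@(11, 5): e=[18,-18,60] → ·
    (2,3)@(5, 7): e=[30,50,-20] → ·
    (3,3)@(7, 7): e=[30,30,0] → █  [on edge]
    (5,3)@(11, 7): e=[30,-10,40] → ·
    (4,4)@(9, 9): e=[42,18,0] → █  [on edge]
    (5,5)@(11, 11): e=[54,6,0] → █  [on edge]
    (6,6)@(13, 13): e=[66,-6,0] → ·  [on edge]
  covered (10 px):
    · · · · · · · · · ·
    · █ █ █ · · · · · ·
    · · █ █ █ · · · · ·
    · · · █ █ · · · · ·
    · · · · █ · · · · ·
    · · · · · █ · · · ·
    · · · · · · · · · ·
T1:
  degenerate (2·area = 0) — covers nothing
T2:
  2·area = 36  (B↔C swapped to make it positive)
  edge (20, 6)→(14, 10): d=(-6,4) right/bottom  bias=-1
  edge (14, 10)→(11, 6): d=(-3,-4) top-left  bias=+0
  edge (11, 6)→(20, 6): d=(9,0) top-left  bias=+0
    (6,3)@(13, 7): e=[22,5,9] → █
    (7,3)@(15, 7): e=[14,13,9] → █
    (8,3)@(17, 7): e=[6,21,9] → █
    (9,3)@(19, 7): e=[-2,29,9] → ·
    (6,4)@(13, 9): e=[10,-1,27] → ·
    (7,4)@(15, 9): e=[2,7,27] → █
    (8,4)@(17, 9): e=[-6,15,27] → ·
    (7,5)@(15, 11): e=[-10,1,45] → ·
  covered (4 px):
    · · · · · · · · · ·
    · · · · · · · · · ·
    · · · · · · · · · ·
    · · · · · · █ █ █ ·
    · · · · · · · █ · ·
    · · · · · · · · · ·
    · · · · · · · · · ·
T3:
  2·area = 61  (B↔C swapped to make it positive)
  edge (8, 10)→(12, 3): d=(4,-7) top-left  bias=+0
  edge (12, 3)→(15, 13): d=(3,10) right/bottom  bias=-1
  edge (15, 13)→(8, 10): d=(-7,-3) top-left  bias=+0
    (5,2)@(11, 5): e=[1,16,44] → █
    (6,2)@(13, 5): e=[15,-4,50] → ·
    (0,3)@(1, 7): e=[-61,122,0] → ·  [on edge]
    (5,3)@(11, 7): e=[9,22,30] → █
    (6,3)@(13, 7): e=[23,2,36] → █
    (7,3)@(15, 7): e=[37,-18,42] → ·
    (4,4)@(9, 9): e=[3,48,10] → █
    (7,4)@(15, 9): e=[45,-12,28] → ·
    (4,5)@(9, 11): e=[11,54,-4] → ·
    (5,5)@(11, 11): e=[25,34,2] → █
    (7,5)@(15, 11): e=[53,-6,14] → ·
    (5,6)@(11, 13): e=[33,40,-12] → ·
    (7,6)@(15, 13): e=[61,0,0] → ·  [on edge]
  covered (8 px):
    · · · · · · · · · ·
    · · · · · · · · · ·
    · · · · · █ · · · ·
    · · · · · █ █ · · ·
    · · · · █ █ █ · · ·
    · · · · · █ █ · · ·
    · · · · · · · · · ·

Final: 22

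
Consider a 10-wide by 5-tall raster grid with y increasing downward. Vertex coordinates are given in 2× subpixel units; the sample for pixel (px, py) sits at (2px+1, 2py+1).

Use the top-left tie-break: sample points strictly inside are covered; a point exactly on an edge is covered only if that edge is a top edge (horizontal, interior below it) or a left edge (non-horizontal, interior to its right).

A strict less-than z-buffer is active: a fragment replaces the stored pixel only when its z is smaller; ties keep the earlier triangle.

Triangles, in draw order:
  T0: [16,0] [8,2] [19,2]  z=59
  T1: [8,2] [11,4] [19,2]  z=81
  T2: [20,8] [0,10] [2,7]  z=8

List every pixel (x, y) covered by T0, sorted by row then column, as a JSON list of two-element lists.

T0:
  2·area = 22  (B↔C swapped to make it positive)
  edge (16, 0)→(19, 2): d=(3,2) right/bottom  bias=-1
  edge (19, 2)→(8, 2): d=(-11,0) right/bottom  bias=-1
  edge (8, 2)→(16, 0): d=(8,-2) top-left  bias=+0
    (6,0)@(13, 1): e=[9,11,2] → █
    (7,0)@(15, 1): e=[5,11,6] → █
    (8,0)@(17, 1): e=[1,11,10] → █
    (9,0)@(19, 1): e=[-3,11,14] → ·
    (6,1)@(13, 3): e=[15,-11,18] → ·
    (7,1)@(15, 3): e=[11,-11,22] → ·
    (8,1)@(17, 3): e=[7,-11,26] → ·
  covered (3 px):
    · · · · · · █ █ █ ·
    · · · · · · · · · ·
    · · · · · · · · · ·
    · · · · · · · · · ·
    · · · · · · · · · ·
T1:
  2·area = 22  (B↔C swapped to make it positive)
  edge (8, 2)→(19, 2): d=(11,0) top-left  bias=+0
  edge (19, 2)→(11, 4): d=(-8,2) right/bottom  bias=-1
  edge (11, 4)→(8, 2): d=(-3,-2) top-left  bias=+0
    (5,1)@(11, 3): e=[11,8,3] → █
    (6,1)@(13, 3): e=[11,4,7] → █
    (7,1)@(15, 3): e=[11,0,11] → ·  [on edge]
    (3,2)@(7, 5): e=[33,0,-11] → ·  [on edge]
    (5,2)@(11, 5): e=[33,-8,-3] → ·
    (6,2)@(13, 5): e=[33,-12,1] → ·
  covered (2 px):
    · · · · · · · · · ·
    · · · · · █ █ · · ·
    · · · · · · · · · ·
    · · · · · · · · · ·
    · · · · · · · · · ·
T2:
  2·area = 56
  edge (20, 8)→(0, 10): d=(-20,2) right/bottom  bias=-1
  edge (0, 10)→(2, 7): d=(2,-3) top-left  bias=+0
  edge (2, 7)→(20, 8): d=(18,1) right/bottom  bias=-1
    (0,4)@(1, 9): e=[18,1,37] → █
    (1,4)@(3, 9): e=[14,7,35] → █
    (2,4)@(5, 9): e=[10,13,33] → █
    (3,4)@(7, 9): e=[6,19,31] → █
    (4,4)@(9, 9): e=[2,25,29] → █
    (5,4)@(11, 9): e=[-2,31,27] → ·
  covered (5 px):
    · · · · · · · · · ·
    · · · · · · · · · ·
    · · · · · · · · · ·
    · · · · · · · · · ·
    █ █ █ █ █ · · · · ·

Final: [[6,0],[7,0],[8,0]]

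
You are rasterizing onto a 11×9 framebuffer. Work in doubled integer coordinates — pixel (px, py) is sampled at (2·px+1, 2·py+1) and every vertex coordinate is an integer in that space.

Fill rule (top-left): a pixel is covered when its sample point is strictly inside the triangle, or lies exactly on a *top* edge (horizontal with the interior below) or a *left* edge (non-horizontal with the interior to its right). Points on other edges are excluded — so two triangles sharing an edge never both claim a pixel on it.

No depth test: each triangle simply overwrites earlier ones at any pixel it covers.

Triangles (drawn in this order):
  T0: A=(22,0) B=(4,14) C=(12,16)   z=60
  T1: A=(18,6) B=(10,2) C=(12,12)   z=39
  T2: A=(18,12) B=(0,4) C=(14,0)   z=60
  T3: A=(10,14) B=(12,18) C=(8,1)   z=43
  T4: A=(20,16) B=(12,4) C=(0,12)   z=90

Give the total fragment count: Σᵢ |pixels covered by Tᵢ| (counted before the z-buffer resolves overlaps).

T0:
  2·area = 148  (B↔C swapped to make it positive)
  edge (22, 0)→(12, 16): d=(-10,16) right/bottom  bias=-1
  edge (12, 16)→(4, 14): d=(-8,-2) top-left  bias=+0
  edge (4, 14)→(22, 0): d=(18,-14) top-left  bias=+0
    (10,0)@(21, 1): e=[6,138,4] → X
    (9,1)@(19, 3): e=[18,118,12] → X
    (10,1)@(21, 3): e=[-14,122,40] → .
    (8,2)@(17, 5): e=[30,98,20] → X
    (9,2)@(19, 5): e=[-2,102,48] → .
    (6,3)@(13, 7): e=[74,74,0] → X  [on edge]
    (7,3)@(15, 7): e=[42,78,28] → X
    (9,3)@(19, 7): e=[-22,86,84] → .
    (5,4)@(11, 9): e=[86,54,8] → X
    (8,4)@(17, 9): e=[-10,66,92] → .
    (4,5)@(9, 11): e=[98,34,16] → X
    (8,5)@(17, 11): e=[-30,50,128] → .
  covered (19 px):
    . . . . . . . . . . X
    . . . . . . . . . X .
    . . . . . . . . X . .
    . . . . . . X X X . .
    . . . . . X X X . . .
    . . . . X X X X . . .
    . . . X X X X . . . .
    . . . . X X . . . . .
    . . . . . . . . . . .
T1:
  2·area = 72  (B↔C swapped to make it positive)
  edge (18, 6)→(12, 12): d=(-6,6) right/bottom  bias=-1
  edge (12, 12)→(10, 2): d=(-2,-10) top-left  bias=+0
  edge (10, 2)→(18, 6): d=(8,4) right/bottom  bias=-1
    (5,1)@(11, 3): e=[60,8,4] → X
    (6,1)@(13, 3): e=[48,28,-4] → .
    (10,1)@(21, 3): e=[0,108,-36] → .  [on edge]
    (5,2)@(11, 5): e=[48,4,20] → X
    (6,2)@(13, 5): e=[36,24,12] → X
    (7,2)@(15, 5): e=[24,44,4] → X
    (8,2)@(17, 5): e=[12,64,-4] → .
    (9,2)@(19, 5): e=[0,84,-12] → .  [on edge]
    (5,3)@(11, 7): e=[36,0,36] → X  [on edge]
    (8,3)@(17, 7): e=[0,60,12] → .  [on edge]
    (5,4)@(11, 9): e=[24,-4,52] → .
    (6,4)@(13, 9): e=[12,16,44] → X
    (7,4)@(15, 9): e=[0,36,36] → .  [on edge]
    (6,5)@(13, 11): e=[0,12,60] → .  [on edge]
    (5,6)@(11, 13): e=[0,-12,84] → .  [on edge]
    (4,7)@(9, 15): e=[0,-36,108] → .  [on edge]
    (3,8)@(7, 17): e=[0,-60,132] → .  [on edge]
    (6,8)@(13, 17): e=[-36,0,108] → .  [on edge]
  covered (8 px):
    . . . . . . . . . . .
    . . . . . X . . . . .
    . . . . . X X X . . .
    . . . . . X X X . . .
    . . . . . . X . . . .
    . . . . . . . . . . .
    . . . . . . . . . . .
    . . . . . . . . . . .
    . . . . . . . . . . .
T2:
  2·area = 184
  edge (18, 12)→(0, 4): d=(-18,-8) top-left  bias=+0
  edge (0, 4)→(14, 0): d=(14,-4) top-left  bias=+0
  edge (14, 0)→(18, 12): d=(4,12) right/bottom  bias=-1
    (5,0)@(11, 1): e=[142,2,40] → X
    (6,0)@(13, 1): e=[158,10,16] → X
    (7,0)@(15, 1): e=[174,18,-8] → .
    (2,1)@(5, 3): e=[58,6,120] → X
    (3,1)@(7, 3): e=[74,14,96] → X
    (4,1)@(9, 3): e=[90,22,72] → X
    (7,1)@(15, 3): e=[138,46,0] → .  [on edge]
    (1,2)@(3, 5): e=[6,26,152] → X
    (7,2)@(15, 5): e=[102,74,8] → X
    (8,2)@(17, 5): e=[118,82,-16] → .
    (1,3)@(3, 7): e=[-30,54,160] → .
    (2,3)@(5, 7): e=[-14,62,136] → .
    (8,4)@(17, 9): e=[46,138,0] → .  [on edge]
    (9,7)@(19, 15): e=[-46,230,0] → .  [on edge]
  covered (22 px):
    . . . . . X X . . . .
    . . X X X X X . . . .
    . X X X X X X X . . .
    . . . X X X X X . . .
    . . . . . . X X . . .
    . . . . . . . . X . .
    . . . . . . . . . . .
    . . . . . . . . . . .
    . . . . . . . . . . .
T3:
  2·area = 18  (B↔C swapped to make it positive)
  edge (10, 14)→(8, 1): d=(-2,-13) top-left  bias=+0
  edge (8, 1)→(12, 18): d=(4,17) right/bottom  bias=-1
  edge (12, 18)→(10, 14): d=(-2,-4) top-left  bias=+0
    (4,3)@(9, 7): e=[1,7,10] → X
    (5,3)@(11, 7): e=[27,-27,18] → .
    (4,4)@(9, 9): e=[-3,15,6] → .
    (5,7)@(11, 15): e=[11,5,2] → X
    (6,7)@(13, 15): e=[37,-29,10] → .
    (5,8)@(11, 17): e=[7,13,-2] → .
  covered (2 px):
    . . . . . . . . . . .
    . . . . . . . . . . .
    . . . . . . . . . . .
    . . . . X . . . . . .
    . . . . . . . . . . .
    . . . . . . . . . . .
    . . . . . . . . . . .
    . . . . . X . . . . .
    . . . . . . . . . . .
T4:
  2·area = 208  (B↔C swapped to make it positive)
  edge (20, 16)→(0, 12): d=(-20,-4) top-left  bias=+0
  edge (0, 12)→(12, 4): d=(12,-8) top-left  bias=+0
  edge (12, 4)→(20, 16): d=(8,12) right/bottom  bias=-1
    (5,2)@(11, 5): e=[184,4,20] → X
    (6,2)@(13, 5): e=[192,20,-4] → .
    (4,3)@(9, 7): e=[136,12,60] → X
    (6,3)@(13, 7): e=[152,44,12] → X
    (7,3)@(15, 7): e=[160,60,-12] → .
    (2,4)@(5, 9): e=[80,4,124] → X
    (3,4)@(7, 9): e=[88,20,100] → X
    (7,4)@(15, 9): e=[120,84,4] → X
    (8,4)@(17, 9): e=[128,100,-20] → .
    (1,5)@(3, 11): e=[32,12,164] → X
    (8,5)@(17, 11): e=[88,124,-4] → .
    (1,6)@(3, 13): e=[-8,36,180] → .
    (2,6)@(5, 13): e=[0,52,156] → X  [on edge]
    (7,7)@(15, 15): e=[0,156,52] → X  [on edge]
  covered (27 px):
    . . . . . . . . . . .
    . . . . . . . . . . .
    . . . . . X . . . . .
    . . . . X X X . . . .
    . . X X X X X X . . .
    . X X X X X X X . . .
    . . X X X X X X X . .
    . . . . . . . X X X .
    . . . . . . . . . . .

Final: 78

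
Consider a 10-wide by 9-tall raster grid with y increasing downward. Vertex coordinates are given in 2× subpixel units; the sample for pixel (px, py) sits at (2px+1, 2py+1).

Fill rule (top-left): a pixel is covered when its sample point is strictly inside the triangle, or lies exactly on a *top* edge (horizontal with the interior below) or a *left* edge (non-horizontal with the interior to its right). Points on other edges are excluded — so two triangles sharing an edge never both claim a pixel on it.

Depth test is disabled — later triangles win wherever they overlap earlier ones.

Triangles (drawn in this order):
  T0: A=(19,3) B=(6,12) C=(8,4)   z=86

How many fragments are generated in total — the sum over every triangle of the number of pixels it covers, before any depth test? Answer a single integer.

T0:
  2·area = 86
  edge (19, 3)→(6, 12): d=(-13,9) right/bottom  bias=-1
  edge (6, 12)→(8, 4): d=(2,-8) top-left  bias=+0
  edge (8, 4)→(19, 3): d=(11,-1) top-left  bias=+0
    (9,1)@(19, 3): e=[0,86,0] → .  [on edge]
    (4,2)@(9, 5): e=[64,10,12] → X
    (5,2)@(11, 5): e=[46,26,14] → X
    (6,2)@(13, 5): e=[28,42,16] → X
    (7,2)@(15, 5): e=[10,58,18] → X
    (8,2)@(17, 5): e=[-8,74,20] → .
    (4,3)@(9, 7): e=[38,14,34] → X
    (7,3)@(15, 7): e=[-16,62,40] → .
    (3,4)@(7, 9): e=[30,2,54] → X
    (5,4)@(11, 9): e=[-6,34,58] → .
    (6,4)@(13, 9): e=[-24,50,60] → .
    (3,5)@(7, 11): e=[4,6,76] → X
  covered (10 px):
    . . . . . . . . . .
    . . . . . . . . . .
    . . . . X X X X . .
    . . . . X X X . . .
    . . . X X . . . . .
    . . . X . . . . . .
    . . . . . . . . . .
    . . . . . . . . . .
    . . . . . . . . . .

Final: 10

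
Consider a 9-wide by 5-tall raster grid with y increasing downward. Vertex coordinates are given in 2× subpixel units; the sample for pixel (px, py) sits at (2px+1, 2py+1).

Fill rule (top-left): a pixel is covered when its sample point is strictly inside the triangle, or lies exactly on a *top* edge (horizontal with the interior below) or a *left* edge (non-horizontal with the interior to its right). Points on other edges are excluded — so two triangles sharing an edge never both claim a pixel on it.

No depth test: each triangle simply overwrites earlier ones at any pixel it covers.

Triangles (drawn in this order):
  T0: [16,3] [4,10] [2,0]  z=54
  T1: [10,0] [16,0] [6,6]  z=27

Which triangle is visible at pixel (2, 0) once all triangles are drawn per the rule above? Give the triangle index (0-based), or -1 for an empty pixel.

T0:
  2·area = 134
  edge (16, 3)→(4, 10): d=(-12,7) right/bottom  bias=-1
  edge (4, 10)→(2, 0): d=(-2,-10) top-left  bias=+0
  edge (2, 0)→(16, 3): d=(14,3) right/bottom  bias=-1
    (1,0)@(3, 1): e=[115,8,11] → #
    (2,0)@(5, 1): e=[101,28,5] → #
    (3,0)@(7, 1): e=[87,48,-1] → ·
    (1,1)@(3, 3): e=[91,4,39] → #
    (3,1)@(7, 3): e=[63,44,27] → #
    (4,1)@(9, 3): e=[49,64,21] → #
    (5,1)@(11, 3): e=[35,84,15] → #
    (6,1)@(13, 3): e=[21,104,9] → #
    (7,1)@(15, 3): e=[7,124,3] → #
    (8,1)@(17, 3): e=[-7,144,-3] → ·
    (1,2)@(3, 5): e=[67,0,67] → #  [on edge]
    (6,2)@(13, 5): e=[-3,100,37] → ·
  covered (18 px):
    · # # · · · · · ·
    · # # # # # # # ·
    · # # # # # · · ·
    · · # # # · · · ·
    · · # · · · · · ·
T1:
  2·area = 36
  edge (10, 0)→(16, 0): d=(6,0) top-left  bias=+0
  edge (16, 0)→(6, 6): d=(-10,6) right/bottom  bias=-1
  edge (6, 6)→(10, 0): d=(4,-6) top-left  bias=+0
    (5,0)@(11, 1): e=[6,20,10] → #
    (6,0)@(13, 1): e=[6,8,22] → #
    (7,0)@(15, 1): e=[6,-4,34] → ·
    (4,1)@(9, 3): e=[18,12,6] → #
    (5,1)@(11, 3): e=[18,0,18] → ·  [on edge]
    (6,1)@(13, 3): e=[18,-12,30] → ·
    (3,2)@(7, 5): e=[30,4,2] → #
    (4,2)@(9, 5): e=[30,-8,14] → ·
    (3,3)@(7, 7): e=[42,-16,10] → ·
    (0,4)@(1, 9): e=[54,0,-18] → ·  [on edge]
  covered (4 px):
    · · · · · # # · ·
    · · · · # · · · ·
    · · · # · · · · ·
    · · · · · · · · ·
    · · · · · · · · ·

Z-buffer (winner per pixel, '.' = empty):
  . 0 0 . . 1 1 . .
  . 0 0 0 1 0 0 0 .
  . 0 0 1 0 0 . . .
  . . 0 0 0 . . . .
  . . 0 . . . . . .

Final: 0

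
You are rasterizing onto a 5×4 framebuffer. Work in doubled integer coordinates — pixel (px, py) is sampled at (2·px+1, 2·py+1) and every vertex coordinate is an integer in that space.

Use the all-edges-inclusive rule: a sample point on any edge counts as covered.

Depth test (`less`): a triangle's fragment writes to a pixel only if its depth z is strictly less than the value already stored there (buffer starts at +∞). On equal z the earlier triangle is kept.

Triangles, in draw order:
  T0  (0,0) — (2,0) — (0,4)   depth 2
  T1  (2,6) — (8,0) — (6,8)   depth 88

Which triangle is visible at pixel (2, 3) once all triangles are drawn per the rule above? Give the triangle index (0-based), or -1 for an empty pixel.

T0:
  2·area = 8
  edge (0, 0)→(2, 0): d=(2,0) inclusive
  edge (2, 0)→(0, 4): d=(-2,4) inclusive
  edge (0, 4)→(0, 0): d=(0,-4) inclusive
    (0,0)@(1, 1): e=[2,2,4] → X
    (1,0)@(3, 1): e=[2,-6,12] → .
    (0,1)@(1, 3): e=[6,-2,4] → .
  covered (1 px):
    X . . . .
    . . . . .
    . . . . .
    . . . . .
T1:
  2·area = 36
  edge (2, 6)→(8, 0): d=(6,-6) inclusive
  edge (8, 0)→(6, 8): d=(-2,8) inclusive
  edge (6, 8)→(2, 6): d=(-4,-2) inclusive
    (3,0)@(7, 1): e=[0,6,30] → X  [on edge]
    (4,0)@(9, 1): e=[12,-10,34] → .
    (2,1)@(5, 3): e=[0,18,18] → X  [on edge]
    (4,1)@(9, 3): e=[24,-14,26] → .
    (1,2)@(3, 5): e=[0,30,6] → X  [on edge]
    (3,2)@(7, 5): e=[24,-2,14] → .
    (0,3)@(1, 7): e=[0,42,-6] → .  [on edge]
    (1,3)@(3, 7): e=[12,26,-2] → .
    (2,3)@(5, 7): e=[24,10,2] → X
    (3,3)@(7, 7): e=[36,-6,6] → .
  covered (6 px):
    . . . X .
    . . X X .
    . X X . .
    . . X . .

Z-buffer (winner per pixel, '.' = empty):
  0 . . 1 .
  . . 1 1 .
  . 1 1 . .
  . . 1 . .

Result: 1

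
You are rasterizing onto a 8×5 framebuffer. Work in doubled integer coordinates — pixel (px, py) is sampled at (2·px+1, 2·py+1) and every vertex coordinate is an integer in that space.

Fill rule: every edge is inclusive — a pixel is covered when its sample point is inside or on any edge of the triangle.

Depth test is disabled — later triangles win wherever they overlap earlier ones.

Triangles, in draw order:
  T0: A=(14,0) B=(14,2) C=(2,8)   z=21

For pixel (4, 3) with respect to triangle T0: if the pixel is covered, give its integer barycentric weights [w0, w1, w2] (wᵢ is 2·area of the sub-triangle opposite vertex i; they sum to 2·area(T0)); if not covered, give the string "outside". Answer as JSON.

T0:
  2·area = 24
  edge (14, 0)→(14, 2): d=(0,2) inclusive
  edge (14, 2)→(2, 8): d=(-12,6) inclusive
  edge (2, 8)→(14, 0): d=(12,-8) inclusive
    (6,0)@(13, 1): e=[2,18,4] → X
    (7,0)@(15, 1): e=[-2,6,20] → .
    (5,1)@(11, 3): e=[6,6,12] → X
    (6,1)@(13, 3): e=[2,-6,28] → .
    (3,2)@(7, 5): e=[14,6,4] → X
    (4,2)@(9, 5): e=[10,-6,20] → .
    (5,2)@(11, 5): e=[6,-18,36] → .
    (3,3)@(7, 7): e=[14,-18,28] → .
  covered (3 px):
    . . . . . . X .
    . . . . . X . .
    . . . X . . . .
    . . . . . . . .
    . . . . . . . .

Result: "outside"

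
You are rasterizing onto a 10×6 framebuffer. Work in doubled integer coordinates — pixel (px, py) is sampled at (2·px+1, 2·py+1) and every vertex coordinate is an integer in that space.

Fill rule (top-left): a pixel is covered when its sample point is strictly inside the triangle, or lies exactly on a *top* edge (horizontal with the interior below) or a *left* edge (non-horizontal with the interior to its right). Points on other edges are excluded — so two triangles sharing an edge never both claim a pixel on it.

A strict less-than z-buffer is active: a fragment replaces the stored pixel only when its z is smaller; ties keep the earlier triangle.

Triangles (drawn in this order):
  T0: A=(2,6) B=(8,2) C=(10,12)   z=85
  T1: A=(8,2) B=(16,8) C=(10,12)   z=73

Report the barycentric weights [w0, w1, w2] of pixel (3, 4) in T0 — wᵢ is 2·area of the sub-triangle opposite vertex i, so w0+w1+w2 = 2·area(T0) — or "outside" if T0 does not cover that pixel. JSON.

T0:
  2·area = 68
  edge (2, 6)→(8, 2): d=(6,-4) top-left  bias=+0
  edge (8, 2)→(10, 12): d=(2,10) right/bottom  bias=-1
  edge (10, 12)→(2, 6): d=(-8,-6) top-left  bias=+0
    (3,1)@(7, 3): e=[2,12,54] → #
    (4,1)@(9, 3): e=[10,-8,66] → ·
    (2,2)@(5, 5): e=[6,36,26] → #
    (4,2)@(9, 5): e=[22,-4,50] → ·
    (2,3)@(5, 7): e=[18,40,10] → #
    (4,3)@(9, 7): e=[34,0,34] → ·  [on edge]
    (2,4)@(5, 9): e=[30,44,-6] → ·
    (3,4)@(7, 9): e=[38,24,6] → #
    (4,4)@(9, 9): e=[46,4,18] → #
    (5,4)@(11, 9): e=[54,-16,30] → ·
    (3,5)@(7, 11): e=[50,28,-10] → ·
    (4,5)@(9, 11): e=[58,8,2] → #
  covered (8 px):
    · · · · · · · · · ·
    · · · # · · · · · ·
    · · # # · · · · · ·
    · · # # · · · · · ·
    · · · # # · · · · ·
    · · · · # · · · · ·
T1:
  2·area = 68
  edge (8, 2)→(16, 8): d=(8,6) right/bottom  bias=-1
  edge (16, 8)→(10, 12): d=(-6,4) right/bottom  bias=-1
  edge (10, 12)→(8, 2): d=(-2,-10) top-left  bias=+0
    (4,1)@(9, 3): e=[2,58,8] → #
    (5,1)@(11, 3): e=[-10,50,28] → ·
    (4,2)@(9, 5): e=[18,46,4] → #
    (5,2)@(11, 5): e=[6,38,24] → #
    (6,2)@(13, 5): e=[-6,30,44] → ·
    (4,3)@(9, 7): e=[34,34,0] → #  [on edge]
    (6,3)@(13, 7): e=[10,18,40] → #
    (7,3)@(15, 7): e=[-2,10,60] → ·
    (4,4)@(9, 9): e=[50,22,-4] → ·
    (5,4)@(11, 9): e=[38,14,16] → #
    (7,4)@(15, 9): e=[14,-2,56] → ·
    (5,5)@(11, 11): e=[54,2,12] → #
  covered (9 px):
    · · · · · · · · · ·
    · · · · # · · · · ·
    · · · · # # · · · ·
    · · · · # # # · · ·
    · · · · · # # · · ·
    · · · · · # · · · ·

Final: [24,6,38]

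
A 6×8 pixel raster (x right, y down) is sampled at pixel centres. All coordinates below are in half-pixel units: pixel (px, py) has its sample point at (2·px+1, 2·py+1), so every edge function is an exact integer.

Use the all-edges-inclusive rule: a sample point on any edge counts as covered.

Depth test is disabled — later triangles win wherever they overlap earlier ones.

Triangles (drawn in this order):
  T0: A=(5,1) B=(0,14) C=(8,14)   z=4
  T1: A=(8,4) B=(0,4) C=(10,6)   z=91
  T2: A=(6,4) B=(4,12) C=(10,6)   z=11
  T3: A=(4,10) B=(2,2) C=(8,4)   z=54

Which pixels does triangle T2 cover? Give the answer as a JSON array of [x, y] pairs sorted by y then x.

T0:
  2·area = 104  (B↔C swapped to make it positive)
  edge (5, 1)→(8, 14): d=(3,13) inclusive
  edge (8, 14)→(0, 14): d=(-8,0) inclusive
  edge (0, 14)→(5, 1): d=(5,-13) inclusive
    (2,0)@(5, 1): e=[0,104,0] → #  [on edge]
    (3,0)@(7, 1): e=[-26,104,26] → ·
    (2,1)@(5, 3): e=[6,88,10] → #
    (3,1)@(7, 3): e=[-20,88,36] → ·
    (2,2)@(5, 5): e=[12,72,20] → #
    (3,2)@(7, 5): e=[-14,72,46] → ·
    (1,3)@(3, 7): e=[44,56,4] → #
    (3,3)@(7, 7): e=[-8,56,56] → ·
    (1,4)@(3, 9): e=[50,40,14] → #
    (3,4)@(7, 9): e=[-2,40,66] → ·
    (1,5)@(3, 11): e=[56,24,24] → #
    (3,5)@(7, 11): e=[4,24,76] → #
  covered (14 px):
    · · # · · ·
    · · # · · ·
    · · # · · ·
    · # # · · ·
    · # # · · ·
    · # # # · ·
    # # # # · ·
    · · · · · ·
T1:
  2·area = 16  (B↔C swapped to make it positive)
  edge (8, 4)→(10, 6): d=(2,2) inclusive
  edge (10, 6)→(0, 4): d=(-10,-2) inclusive
  edge (0, 4)→(8, 4): d=(8,0) inclusive
    (2,0)@(5, 1): e=[0,40,-24] → ·  [on edge]
    (3,1)@(7, 3): e=[0,24,-8] → ·  [on edge]
    (2,2)@(5, 5): e=[8,0,8] → #  [on edge]
    (3,2)@(7, 5): e=[4,4,8] → #
    (4,2)@(9, 5): e=[0,8,8] → #  [on edge]
    (5,2)@(11, 5): e=[-4,12,8] → ·
    (2,3)@(5, 7): e=[12,-20,24] → ·
    (3,3)@(7, 7): e=[8,-16,24] → ·
    (4,3)@(9, 7): e=[4,-12,24] → ·
    (5,3)@(11, 7): e=[0,-8,24] → ·  [on edge]
  covered (3 px):
    · · · · · ·
    · · · · · ·
    · · # # # ·
    · · · · · ·
    · · · · · ·
    · · · · · ·
    · · · · · ·
    · · · · · ·
T2:
  2·area = 36  (B↔C swapped to make it positive)
  edge (6, 4)→(10, 6): d=(4,2) inclusive
  edge (10, 6)→(4, 12): d=(-6,6) inclusive
  edge (4, 12)→(6, 4): d=(2,-8) inclusive
    (3,2)@(7, 5): e=[2,24,10] → #
    (4,2)@(9, 5): e=[-2,12,26] → ·
    (5,2)@(11, 5): e=[-6,0,42] → ·  [on edge]
    (3,3)@(7, 7): e=[10,12,14] → #
    (4,3)@(9, 7): e=[6,0,30] → #  [on edge]
    (5,3)@(11, 7): e=[2,-12,46] → ·
    (2,4)@(5, 9): e=[22,12,2] → #
    (3,4)@(7, 9): e=[18,0,18] → #  [on edge]
    (4,4)@(9, 9): e=[14,-12,34] → ·
    (2,5)@(5, 11): e=[30,0,6] → #  [on edge]
    (3,5)@(7, 11): e=[26,-12,22] → ·
    (1,6)@(3, 13): e=[42,0,-6] → ·  [on edge]
    (0,7)@(1, 15): e=[54,0,-18] → ·  [on edge]
  covered (6 px):
    · · · · · ·
    · · · · · ·
    · · · # · ·
    · · · # # ·
    · · # # · ·
    · · # · · ·
    · · · · · ·
    · · · · · ·
T3:
  2·area = 44
  edge (4, 10)→(2, 2): d=(-2,-8) inclusive
  edge (2, 2)→(8, 4): d=(6,2) inclusive
  edge (8, 4)→(4, 10): d=(-4,6) inclusive
    (1,1)@(3, 3): e=[6,4,34] → #
    (2,1)@(5, 3): e=[22,0,22] → #  [on edge]
    (3,1)@(7, 3): e=[38,-4,10] → ·
    (1,2)@(3, 5): e=[2,16,26] → #
    (3,2)@(7, 5): e=[34,8,2] → #
    (4,2)@(9, 5): e=[50,4,-10] → ·
    (5,2)@(11, 5): e=[66,0,-22] → ·  [on edge]
    (1,3)@(3, 7): e=[-2,28,18] → ·
    (2,3)@(5, 7): e=[14,24,6] → #
    (3,3)@(7, 7): e=[30,20,-6] → ·
    (2,4)@(5, 9): e=[10,36,-2] → ·
  covered (6 px):
    · · · · · ·
    · # # · · ·
    · # # # · ·
    · · # · · ·
    · · · · · ·
    · · · · · ·
    · · · · · ·
    · · · · · ·

Final: [[3,2],[3,3],[4,3],[2,4],[3,4],[2,5]]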